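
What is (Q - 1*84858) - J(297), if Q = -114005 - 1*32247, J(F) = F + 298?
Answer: -231705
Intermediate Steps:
J(F) = 298 + F
Q = -146252 (Q = -114005 - 32247 = -146252)
(Q - 1*84858) - J(297) = (-146252 - 1*84858) - (298 + 297) = (-146252 - 84858) - 1*595 = -231110 - 595 = -231705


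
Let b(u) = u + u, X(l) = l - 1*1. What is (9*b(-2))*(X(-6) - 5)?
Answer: 432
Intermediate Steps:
X(l) = -1 + l (X(l) = l - 1 = -1 + l)
b(u) = 2*u
(9*b(-2))*(X(-6) - 5) = (9*(2*(-2)))*((-1 - 6) - 5) = (9*(-4))*(-7 - 5) = -36*(-12) = 432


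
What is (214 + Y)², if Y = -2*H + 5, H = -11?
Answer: 58081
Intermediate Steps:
Y = 27 (Y = -2*(-11) + 5 = 22 + 5 = 27)
(214 + Y)² = (214 + 27)² = 241² = 58081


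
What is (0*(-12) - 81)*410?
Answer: -33210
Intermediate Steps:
(0*(-12) - 81)*410 = (0 - 81)*410 = -81*410 = -33210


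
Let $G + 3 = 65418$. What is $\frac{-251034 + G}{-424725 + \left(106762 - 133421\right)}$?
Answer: $\frac{185619}{451384} \approx 0.41122$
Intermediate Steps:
$G = 65415$ ($G = -3 + 65418 = 65415$)
$\frac{-251034 + G}{-424725 + \left(106762 - 133421\right)} = \frac{-251034 + 65415}{-424725 + \left(106762 - 133421\right)} = - \frac{185619}{-424725 - 26659} = - \frac{185619}{-451384} = \left(-185619\right) \left(- \frac{1}{451384}\right) = \frac{185619}{451384}$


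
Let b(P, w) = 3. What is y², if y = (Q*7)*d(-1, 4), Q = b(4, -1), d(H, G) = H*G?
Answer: 7056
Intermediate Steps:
d(H, G) = G*H
Q = 3
y = -84 (y = (3*7)*(4*(-1)) = 21*(-4) = -84)
y² = (-84)² = 7056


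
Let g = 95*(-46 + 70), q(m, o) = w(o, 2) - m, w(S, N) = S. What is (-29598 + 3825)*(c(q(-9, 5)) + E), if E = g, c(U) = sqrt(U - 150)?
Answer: -58762440 - 51546*I*sqrt(34) ≈ -5.8762e+7 - 3.0056e+5*I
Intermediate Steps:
q(m, o) = o - m
c(U) = sqrt(-150 + U)
g = 2280 (g = 95*24 = 2280)
E = 2280
(-29598 + 3825)*(c(q(-9, 5)) + E) = (-29598 + 3825)*(sqrt(-150 + (5 - 1*(-9))) + 2280) = -25773*(sqrt(-150 + (5 + 9)) + 2280) = -25773*(sqrt(-150 + 14) + 2280) = -25773*(sqrt(-136) + 2280) = -25773*(2*I*sqrt(34) + 2280) = -25773*(2280 + 2*I*sqrt(34)) = -58762440 - 51546*I*sqrt(34)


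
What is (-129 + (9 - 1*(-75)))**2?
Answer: 2025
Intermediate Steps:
(-129 + (9 - 1*(-75)))**2 = (-129 + (9 + 75))**2 = (-129 + 84)**2 = (-45)**2 = 2025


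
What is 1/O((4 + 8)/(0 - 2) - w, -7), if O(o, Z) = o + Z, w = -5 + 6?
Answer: -1/14 ≈ -0.071429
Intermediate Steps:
w = 1
O(o, Z) = Z + o
1/O((4 + 8)/(0 - 2) - w, -7) = 1/(-7 + ((4 + 8)/(0 - 2) - 1*1)) = 1/(-7 + (12/(-2) - 1)) = 1/(-7 + (12*(-½) - 1)) = 1/(-7 + (-6 - 1)) = 1/(-7 - 7) = 1/(-14) = -1/14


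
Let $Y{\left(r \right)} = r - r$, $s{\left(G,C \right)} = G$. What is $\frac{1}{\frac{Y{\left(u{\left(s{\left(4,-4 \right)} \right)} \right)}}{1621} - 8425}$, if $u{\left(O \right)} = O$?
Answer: $- \frac{1}{8425} \approx -0.00011869$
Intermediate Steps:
$Y{\left(r \right)} = 0$
$\frac{1}{\frac{Y{\left(u{\left(s{\left(4,-4 \right)} \right)} \right)}}{1621} - 8425} = \frac{1}{\frac{0}{1621} - 8425} = \frac{1}{0 \cdot \frac{1}{1621} - 8425} = \frac{1}{0 - 8425} = \frac{1}{-8425} = - \frac{1}{8425}$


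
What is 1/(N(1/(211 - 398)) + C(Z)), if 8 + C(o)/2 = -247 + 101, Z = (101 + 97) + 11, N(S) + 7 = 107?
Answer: -1/208 ≈ -0.0048077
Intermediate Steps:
N(S) = 100 (N(S) = -7 + 107 = 100)
Z = 209 (Z = 198 + 11 = 209)
C(o) = -308 (C(o) = -16 + 2*(-247 + 101) = -16 + 2*(-146) = -16 - 292 = -308)
1/(N(1/(211 - 398)) + C(Z)) = 1/(100 - 308) = 1/(-208) = -1/208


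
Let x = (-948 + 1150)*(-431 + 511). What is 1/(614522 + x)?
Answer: 1/630682 ≈ 1.5856e-6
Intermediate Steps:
x = 16160 (x = 202*80 = 16160)
1/(614522 + x) = 1/(614522 + 16160) = 1/630682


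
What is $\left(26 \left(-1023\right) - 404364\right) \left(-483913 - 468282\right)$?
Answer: $410359861590$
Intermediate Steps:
$\left(26 \left(-1023\right) - 404364\right) \left(-483913 - 468282\right) = \left(-26598 - 404364\right) \left(-952195\right) = \left(-430962\right) \left(-952195\right) = 410359861590$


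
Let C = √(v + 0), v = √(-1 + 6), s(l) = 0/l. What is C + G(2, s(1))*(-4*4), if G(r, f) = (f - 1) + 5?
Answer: -64 + 5^(¼) ≈ -62.505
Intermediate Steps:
s(l) = 0
v = √5 ≈ 2.2361
C = 5^(¼) (C = √(√5 + 0) = √(√5) = 5^(¼) ≈ 1.4953)
G(r, f) = 4 + f (G(r, f) = (-1 + f) + 5 = 4 + f)
C + G(2, s(1))*(-4*4) = 5^(¼) + (4 + 0)*(-4*4) = 5^(¼) + 4*(-16) = 5^(¼) - 64 = -64 + 5^(¼)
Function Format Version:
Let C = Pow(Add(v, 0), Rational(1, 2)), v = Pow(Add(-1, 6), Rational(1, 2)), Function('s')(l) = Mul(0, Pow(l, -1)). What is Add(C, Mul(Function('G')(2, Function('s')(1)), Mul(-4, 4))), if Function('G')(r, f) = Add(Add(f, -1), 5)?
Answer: Add(-64, Pow(5, Rational(1, 4))) ≈ -62.505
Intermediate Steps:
Function('s')(l) = 0
v = Pow(5, Rational(1, 2)) ≈ 2.2361
C = Pow(5, Rational(1, 4)) (C = Pow(Add(Pow(5, Rational(1, 2)), 0), Rational(1, 2)) = Pow(Pow(5, Rational(1, 2)), Rational(1, 2)) = Pow(5, Rational(1, 4)) ≈ 1.4953)
Function('G')(r, f) = Add(4, f) (Function('G')(r, f) = Add(Add(-1, f), 5) = Add(4, f))
Add(C, Mul(Function('G')(2, Function('s')(1)), Mul(-4, 4))) = Add(Pow(5, Rational(1, 4)), Mul(Add(4, 0), Mul(-4, 4))) = Add(Pow(5, Rational(1, 4)), Mul(4, -16)) = Add(Pow(5, Rational(1, 4)), -64) = Add(-64, Pow(5, Rational(1, 4)))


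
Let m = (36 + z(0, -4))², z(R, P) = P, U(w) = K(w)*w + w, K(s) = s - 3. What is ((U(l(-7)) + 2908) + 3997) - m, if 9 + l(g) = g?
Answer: 6169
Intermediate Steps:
l(g) = -9 + g
K(s) = -3 + s
U(w) = w + w*(-3 + w) (U(w) = (-3 + w)*w + w = w*(-3 + w) + w = w + w*(-3 + w))
m = 1024 (m = (36 - 4)² = 32² = 1024)
((U(l(-7)) + 2908) + 3997) - m = (((-9 - 7)*(-2 + (-9 - 7)) + 2908) + 3997) - 1*1024 = ((-16*(-2 - 16) + 2908) + 3997) - 1024 = ((-16*(-18) + 2908) + 3997) - 1024 = ((288 + 2908) + 3997) - 1024 = (3196 + 3997) - 1024 = 7193 - 1024 = 6169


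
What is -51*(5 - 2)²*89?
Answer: -40851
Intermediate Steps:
-51*(5 - 2)²*89 = -51*3²*89 = -51*9*89 = -459*89 = -40851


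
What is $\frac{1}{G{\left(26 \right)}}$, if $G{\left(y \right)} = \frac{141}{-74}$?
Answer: $- \frac{74}{141} \approx -0.52482$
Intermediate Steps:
$G{\left(y \right)} = - \frac{141}{74}$ ($G{\left(y \right)} = 141 \left(- \frac{1}{74}\right) = - \frac{141}{74}$)
$\frac{1}{G{\left(26 \right)}} = \frac{1}{- \frac{141}{74}} = - \frac{74}{141}$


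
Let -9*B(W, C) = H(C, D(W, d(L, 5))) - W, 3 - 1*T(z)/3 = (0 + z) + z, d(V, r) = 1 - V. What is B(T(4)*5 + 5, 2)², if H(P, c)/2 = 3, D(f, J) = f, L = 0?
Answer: 5776/81 ≈ 71.309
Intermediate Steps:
T(z) = 9 - 6*z (T(z) = 9 - 3*((0 + z) + z) = 9 - 3*(z + z) = 9 - 6*z)
H(P, c) = 6 (H(P, c) = 2*3 = 6)
B(W, C) = -⅔ + W/9 (B(W, C) = -(6 - W)/9 = -⅔ + W/9)
B(T(4)*5 + 5, 2)² = (-⅔ + ((9 - 6*4)*5 + 5)/9)² = (-⅔ + ((9 - 24)*5 + 5)/9)² = (-⅔ + (-15*5 + 5)/9)² = (-⅔ + (-75 + 5)/9)² = (-⅔ + (⅑)*(-70))² = (-⅔ - 70/9)² = (-76/9)² = 5776/81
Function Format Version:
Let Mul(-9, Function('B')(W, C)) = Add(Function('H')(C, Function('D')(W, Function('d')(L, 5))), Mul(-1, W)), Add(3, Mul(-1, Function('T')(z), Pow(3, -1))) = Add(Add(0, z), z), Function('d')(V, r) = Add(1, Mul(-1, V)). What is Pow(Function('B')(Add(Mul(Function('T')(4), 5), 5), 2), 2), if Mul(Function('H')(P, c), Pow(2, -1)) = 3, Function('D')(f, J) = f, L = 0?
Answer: Rational(5776, 81) ≈ 71.309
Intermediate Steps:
Function('T')(z) = Add(9, Mul(-6, z)) (Function('T')(z) = Add(9, Mul(-3, Add(Add(0, z), z))) = Add(9, Mul(-3, Add(z, z))) = Add(9, Mul(-3, Mul(2, z))) = Add(9, Mul(-6, z)))
Function('H')(P, c) = 6 (Function('H')(P, c) = Mul(2, 3) = 6)
Function('B')(W, C) = Add(Rational(-2, 3), Mul(Rational(1, 9), W)) (Function('B')(W, C) = Mul(Rational(-1, 9), Add(6, Mul(-1, W))) = Add(Rational(-2, 3), Mul(Rational(1, 9), W)))
Pow(Function('B')(Add(Mul(Function('T')(4), 5), 5), 2), 2) = Pow(Add(Rational(-2, 3), Mul(Rational(1, 9), Add(Mul(Add(9, Mul(-6, 4)), 5), 5))), 2) = Pow(Add(Rational(-2, 3), Mul(Rational(1, 9), Add(Mul(Add(9, -24), 5), 5))), 2) = Pow(Add(Rational(-2, 3), Mul(Rational(1, 9), Add(Mul(-15, 5), 5))), 2) = Pow(Add(Rational(-2, 3), Mul(Rational(1, 9), Add(-75, 5))), 2) = Pow(Add(Rational(-2, 3), Mul(Rational(1, 9), -70)), 2) = Pow(Add(Rational(-2, 3), Rational(-70, 9)), 2) = Pow(Rational(-76, 9), 2) = Rational(5776, 81)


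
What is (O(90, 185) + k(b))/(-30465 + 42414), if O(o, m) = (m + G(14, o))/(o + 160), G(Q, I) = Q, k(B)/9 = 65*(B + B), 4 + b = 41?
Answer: 10822699/2987250 ≈ 3.6230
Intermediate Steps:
b = 37 (b = -4 + 41 = 37)
k(B) = 1170*B (k(B) = 9*(65*(B + B)) = 9*(65*(2*B)) = 9*(130*B) = 1170*B)
O(o, m) = (14 + m)/(160 + o) (O(o, m) = (m + 14)/(o + 160) = (14 + m)/(160 + o))
(O(90, 185) + k(b))/(-30465 + 42414) = ((14 + 185)/(160 + 90) + 1170*37)/(-30465 + 42414) = (199/250 + 43290)/11949 = ((1/250)*199 + 43290)*(1/11949) = (199/250 + 43290)*(1/11949) = (10822699/250)*(1/11949) = 10822699/2987250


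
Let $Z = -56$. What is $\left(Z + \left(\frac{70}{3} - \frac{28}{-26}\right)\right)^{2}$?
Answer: $\frac{1517824}{1521} \approx 997.91$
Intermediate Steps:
$\left(Z + \left(\frac{70}{3} - \frac{28}{-26}\right)\right)^{2} = \left(-56 + \left(\frac{70}{3} - \frac{28}{-26}\right)\right)^{2} = \left(-56 + \left(70 \cdot \frac{1}{3} - - \frac{14}{13}\right)\right)^{2} = \left(-56 + \left(\frac{70}{3} + \frac{14}{13}\right)\right)^{2} = \left(-56 + \frac{952}{39}\right)^{2} = \left(- \frac{1232}{39}\right)^{2} = \frac{1517824}{1521}$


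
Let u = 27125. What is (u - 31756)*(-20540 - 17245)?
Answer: 174982335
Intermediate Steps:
(u - 31756)*(-20540 - 17245) = (27125 - 31756)*(-20540 - 17245) = -4631*(-37785) = 174982335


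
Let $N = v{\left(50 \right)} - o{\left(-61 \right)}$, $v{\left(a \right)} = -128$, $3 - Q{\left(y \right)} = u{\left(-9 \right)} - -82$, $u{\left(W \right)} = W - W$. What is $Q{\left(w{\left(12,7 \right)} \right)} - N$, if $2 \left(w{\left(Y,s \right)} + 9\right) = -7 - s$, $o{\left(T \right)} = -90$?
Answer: $-41$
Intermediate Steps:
$u{\left(W \right)} = 0$
$w{\left(Y,s \right)} = - \frac{25}{2} - \frac{s}{2}$ ($w{\left(Y,s \right)} = -9 + \frac{-7 - s}{2} = -9 - \left(\frac{7}{2} + \frac{s}{2}\right) = - \frac{25}{2} - \frac{s}{2}$)
$Q{\left(y \right)} = -79$ ($Q{\left(y \right)} = 3 - \left(0 - -82\right) = 3 - \left(0 + 82\right) = 3 - 82 = -79$)
$N = -38$ ($N = -128 - -90 = -128 + 90 = -38$)
$Q{\left(w{\left(12,7 \right)} \right)} - N = -79 - -38 = -79 + 38 = -41$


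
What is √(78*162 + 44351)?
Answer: 7*√1163 ≈ 238.72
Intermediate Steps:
√(78*162 + 44351) = √(12636 + 44351) = √56987 = 7*√1163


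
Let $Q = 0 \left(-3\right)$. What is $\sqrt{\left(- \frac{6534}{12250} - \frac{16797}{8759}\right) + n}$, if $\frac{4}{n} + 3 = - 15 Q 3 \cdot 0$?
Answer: $\frac{i \sqrt{80024939377590}}{4598475} \approx 1.9454 i$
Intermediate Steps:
$Q = 0$
$n = - \frac{4}{3}$ ($n = \frac{4}{-3 + \left(-15\right) 0 \cdot 3 \cdot 0} = \frac{4}{-3 + 0 \cdot 0} = \frac{4}{-3 + 0} = \frac{4}{-3} = 4 \left(- \frac{1}{3}\right) = - \frac{4}{3} \approx -1.3333$)
$\sqrt{\left(- \frac{6534}{12250} - \frac{16797}{8759}\right) + n} = \sqrt{\left(- \frac{6534}{12250} - \frac{16797}{8759}\right) - \frac{4}{3}} = \sqrt{\left(\left(-6534\right) \frac{1}{12250} - \frac{16797}{8759}\right) - \frac{4}{3}} = \sqrt{\left(- \frac{3267}{6125} - \frac{16797}{8759}\right) - \frac{4}{3}} = \sqrt{- \frac{131497278}{53648875} - \frac{4}{3}} = \sqrt{- \frac{609087334}{160946625}} = \frac{i \sqrt{80024939377590}}{4598475}$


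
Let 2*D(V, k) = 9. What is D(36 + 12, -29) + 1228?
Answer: 2465/2 ≈ 1232.5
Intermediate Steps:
D(V, k) = 9/2 (D(V, k) = (1/2)*9 = 9/2)
D(36 + 12, -29) + 1228 = 9/2 + 1228 = 2465/2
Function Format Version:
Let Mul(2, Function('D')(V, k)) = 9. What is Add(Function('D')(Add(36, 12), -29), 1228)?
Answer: Rational(2465, 2) ≈ 1232.5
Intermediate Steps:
Function('D')(V, k) = Rational(9, 2) (Function('D')(V, k) = Mul(Rational(1, 2), 9) = Rational(9, 2))
Add(Function('D')(Add(36, 12), -29), 1228) = Add(Rational(9, 2), 1228) = Rational(2465, 2)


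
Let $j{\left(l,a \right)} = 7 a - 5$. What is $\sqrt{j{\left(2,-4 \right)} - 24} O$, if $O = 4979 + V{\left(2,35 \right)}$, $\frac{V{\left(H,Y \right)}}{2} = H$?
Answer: $4983 i \sqrt{57} \approx 37621.0 i$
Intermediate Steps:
$j{\left(l,a \right)} = -5 + 7 a$
$V{\left(H,Y \right)} = 2 H$
$O = 4983$ ($O = 4979 + 2 \cdot 2 = 4979 + 4 = 4983$)
$\sqrt{j{\left(2,-4 \right)} - 24} O = \sqrt{\left(-5 + 7 \left(-4\right)\right) - 24} \cdot 4983 = \sqrt{\left(-5 - 28\right) - 24} \cdot 4983 = \sqrt{-33 - 24} \cdot 4983 = \sqrt{-57} \cdot 4983 = i \sqrt{57} \cdot 4983 = 4983 i \sqrt{57}$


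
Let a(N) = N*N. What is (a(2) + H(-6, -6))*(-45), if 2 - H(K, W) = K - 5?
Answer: -765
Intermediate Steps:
a(N) = N²
H(K, W) = 7 - K (H(K, W) = 2 - (K - 5) = 2 - (-5 + K) = 2 + (5 - K) = 7 - K)
(a(2) + H(-6, -6))*(-45) = (2² + (7 - 1*(-6)))*(-45) = (4 + (7 + 6))*(-45) = (4 + 13)*(-45) = 17*(-45) = -765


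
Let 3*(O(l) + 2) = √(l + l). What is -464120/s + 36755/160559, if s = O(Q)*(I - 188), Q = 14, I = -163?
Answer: -18628227325/6261801 - 116030*√7/117 ≈ -5598.7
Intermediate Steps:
O(l) = -2 + √2*√l/3 (O(l) = -2 + √(l + l)/3 = -2 + √(2*l)/3 = -2 + (√2*√l)/3 = -2 + √2*√l/3)
s = 702 - 234*√7 (s = (-2 + √2*√14/3)*(-163 - 188) = (-2 + 2*√7/3)*(-351) = 702 - 234*√7 ≈ 82.894)
-464120/s + 36755/160559 = -464120/(702 - 234*√7) + 36755/160559 = 36755/160559 - 464120/(702 - 234*√7)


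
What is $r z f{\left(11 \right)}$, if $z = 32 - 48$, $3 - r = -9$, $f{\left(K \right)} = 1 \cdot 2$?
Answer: $-384$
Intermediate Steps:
$f{\left(K \right)} = 2$
$r = 12$ ($r = 3 - -9 = 3 + 9 = 12$)
$z = -16$ ($z = 32 - 48 = -16$)
$r z f{\left(11 \right)} = 12 \left(-16\right) 2 = \left(-192\right) 2 = -384$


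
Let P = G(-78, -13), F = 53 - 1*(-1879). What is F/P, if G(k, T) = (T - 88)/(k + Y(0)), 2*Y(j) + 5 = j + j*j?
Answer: 155526/101 ≈ 1539.9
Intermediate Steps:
F = 1932 (F = 53 + 1879 = 1932)
Y(j) = -5/2 + j/2 + j²/2 (Y(j) = -5/2 + (j + j*j)/2 = -5/2 + (j + j²)/2 = -5/2 + (j/2 + j²/2) = -5/2 + j/2 + j²/2)
G(k, T) = (-88 + T)/(-5/2 + k) (G(k, T) = (T - 88)/(k + (-5/2 + (½)*0 + (½)*0²)) = (-88 + T)/(k + (-5/2 + 0 + (½)*0)) = (-88 + T)/(k + (-5/2 + 0 + 0)) = (-88 + T)/(k - 5/2) = (-88 + T)/(-5/2 + k))
P = 202/161 (P = 2*(-88 - 13)/(-5 + 2*(-78)) = 2*(-101)/(-5 - 156) = 2*(-101)/(-161) = 2*(-1/161)*(-101) = 202/161 ≈ 1.2547)
F/P = 1932/(202/161) = 1932*(161/202) = 155526/101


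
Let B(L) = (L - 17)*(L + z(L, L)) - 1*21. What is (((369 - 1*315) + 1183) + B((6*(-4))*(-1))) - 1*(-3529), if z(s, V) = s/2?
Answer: 4997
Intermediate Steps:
z(s, V) = s/2 (z(s, V) = s*(½) = s/2)
B(L) = -21 + 3*L*(-17 + L)/2 (B(L) = (L - 17)*(L + L/2) - 1*21 = (-17 + L)*(3*L/2) - 21 = 3*L*(-17 + L)/2 - 21 = -21 + 3*L*(-17 + L)/2)
(((369 - 1*315) + 1183) + B((6*(-4))*(-1))) - 1*(-3529) = (((369 - 1*315) + 1183) + (-21 - 51*6*(-4)*(-1)/2 + 3*((6*(-4))*(-1))²/2)) - 1*(-3529) = (((369 - 315) + 1183) + (-21 - (-612)*(-1) + 3*(-24*(-1))²/2)) + 3529 = ((54 + 1183) + (-21 - 51/2*24 + (3/2)*24²)) + 3529 = (1237 + (-21 - 612 + (3/2)*576)) + 3529 = (1237 + (-21 - 612 + 864)) + 3529 = (1237 + 231) + 3529 = 1468 + 3529 = 4997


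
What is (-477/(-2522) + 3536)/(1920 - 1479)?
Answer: 8918269/1112202 ≈ 8.0186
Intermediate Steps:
(-477/(-2522) + 3536)/(1920 - 1479) = (-477*(-1/2522) + 3536)/441 = (477/2522 + 3536)*(1/441) = (8918269/2522)*(1/441) = 8918269/1112202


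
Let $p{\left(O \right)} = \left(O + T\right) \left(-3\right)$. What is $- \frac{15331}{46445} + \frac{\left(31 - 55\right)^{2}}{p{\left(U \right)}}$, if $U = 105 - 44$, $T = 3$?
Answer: $- \frac{154666}{46445} \approx -3.3301$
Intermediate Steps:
$U = 61$ ($U = 105 - 44 = 61$)
$p{\left(O \right)} = -9 - 3 O$ ($p{\left(O \right)} = \left(O + 3\right) \left(-3\right) = \left(3 + O\right) \left(-3\right) = -9 - 3 O$)
$- \frac{15331}{46445} + \frac{\left(31 - 55\right)^{2}}{p{\left(U \right)}} = - \frac{15331}{46445} + \frac{\left(31 - 55\right)^{2}}{-9 - 183} = \left(-15331\right) \frac{1}{46445} + \frac{\left(-24\right)^{2}}{-9 - 183} = - \frac{15331}{46445} + \frac{576}{-192} = - \frac{15331}{46445} + 576 \left(- \frac{1}{192}\right) = - \frac{15331}{46445} - 3 = - \frac{154666}{46445}$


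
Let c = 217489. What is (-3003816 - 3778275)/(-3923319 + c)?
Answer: 6782091/3705830 ≈ 1.8301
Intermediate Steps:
(-3003816 - 3778275)/(-3923319 + c) = (-3003816 - 3778275)/(-3923319 + 217489) = -6782091/(-3705830) = -6782091*(-1/3705830) = 6782091/3705830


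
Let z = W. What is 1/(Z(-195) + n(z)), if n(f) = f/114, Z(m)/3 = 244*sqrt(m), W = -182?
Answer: -399/26113383277 - 2378268*I*sqrt(195)/339473982601 ≈ -1.528e-8 - 9.783e-5*I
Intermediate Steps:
Z(m) = 732*sqrt(m) (Z(m) = 3*(244*sqrt(m)) = 732*sqrt(m))
z = -182
n(f) = f/114 (n(f) = f*(1/114) = f/114)
1/(Z(-195) + n(z)) = 1/(732*sqrt(-195) + (1/114)*(-182)) = 1/(732*(I*sqrt(195)) - 91/57) = 1/(732*I*sqrt(195) - 91/57) = 1/(-91/57 + 732*I*sqrt(195))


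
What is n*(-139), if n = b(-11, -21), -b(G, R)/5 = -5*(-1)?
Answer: 3475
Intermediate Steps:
b(G, R) = -25 (b(G, R) = -(-25)*(-1) = -5*5 = -25)
n = -25
n*(-139) = -25*(-139) = 3475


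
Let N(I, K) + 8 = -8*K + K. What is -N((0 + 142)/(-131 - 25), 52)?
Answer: 372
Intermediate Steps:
N(I, K) = -8 - 7*K (N(I, K) = -8 + (-8*K + K) = -8 - 7*K)
-N((0 + 142)/(-131 - 25), 52) = -(-8 - 7*52) = -(-8 - 364) = -1*(-372) = 372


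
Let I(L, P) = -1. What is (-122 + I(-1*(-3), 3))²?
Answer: 15129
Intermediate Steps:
(-122 + I(-1*(-3), 3))² = (-122 - 1)² = (-123)² = 15129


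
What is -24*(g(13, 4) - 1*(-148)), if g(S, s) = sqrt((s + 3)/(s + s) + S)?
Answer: -3552 - 6*sqrt(222) ≈ -3641.4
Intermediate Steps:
g(S, s) = sqrt(S + (3 + s)/(2*s)) (g(S, s) = sqrt((3 + s)/((2*s)) + S) = sqrt((3 + s)*(1/(2*s)) + S) = sqrt((3 + s)/(2*s) + S) = sqrt(S + (3 + s)/(2*s)))
-24*(g(13, 4) - 1*(-148)) = -24*(sqrt(2 + 4*13 + 6/4)/2 - 1*(-148)) = -24*(sqrt(2 + 52 + 6*(1/4))/2 + 148) = -24*(sqrt(2 + 52 + 3/2)/2 + 148) = -24*(sqrt(111/2)/2 + 148) = -24*((sqrt(222)/2)/2 + 148) = -24*(sqrt(222)/4 + 148) = -24*(148 + sqrt(222)/4) = -3552 - 6*sqrt(222)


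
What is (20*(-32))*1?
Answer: -640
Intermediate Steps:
(20*(-32))*1 = -640*1 = -640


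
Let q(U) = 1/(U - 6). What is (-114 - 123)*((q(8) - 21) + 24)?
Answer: -1659/2 ≈ -829.50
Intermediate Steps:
q(U) = 1/(-6 + U)
(-114 - 123)*((q(8) - 21) + 24) = (-114 - 123)*((1/(-6 + 8) - 21) + 24) = -237*((1/2 - 21) + 24) = -237*(-41/2 + 24) = -237*7/2 = -1659/2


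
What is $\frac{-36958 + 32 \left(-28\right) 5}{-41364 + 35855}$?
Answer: $\frac{41438}{5509} \approx 7.5219$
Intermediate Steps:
$\frac{-36958 + 32 \left(-28\right) 5}{-41364 + 35855} = \frac{-36958 - 4480}{-5509} = \left(-36958 - 4480\right) \left(- \frac{1}{5509}\right) = \left(-41438\right) \left(- \frac{1}{5509}\right) = \frac{41438}{5509}$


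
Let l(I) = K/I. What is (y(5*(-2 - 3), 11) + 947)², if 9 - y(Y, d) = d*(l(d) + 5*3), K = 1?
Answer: 624100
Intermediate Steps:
l(I) = 1/I
y(Y, d) = 9 - d*(15 + 1/d) (y(Y, d) = 9 - d*(1/d + 5*3) = 9 - d*(1/d + 15) = 9 - d*(15 + 1/d))
(y(5*(-2 - 3), 11) + 947)² = ((8 - 15*11) + 947)² = ((8 - 165) + 947)² = (-157 + 947)² = 790² = 624100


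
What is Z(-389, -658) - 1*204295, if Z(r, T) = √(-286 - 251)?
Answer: -204295 + I*√537 ≈ -2.043e+5 + 23.173*I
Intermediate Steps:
Z(r, T) = I*√537 (Z(r, T) = √(-537) = I*√537)
Z(-389, -658) - 1*204295 = I*√537 - 1*204295 = I*√537 - 204295 = -204295 + I*√537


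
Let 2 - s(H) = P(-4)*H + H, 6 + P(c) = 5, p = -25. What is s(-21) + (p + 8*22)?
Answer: 153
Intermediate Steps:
P(c) = -1 (P(c) = -6 + 5 = -1)
s(H) = 2 (s(H) = 2 - (-H + H) = 2 - 1*0 = 2 + 0 = 2)
s(-21) + (p + 8*22) = 2 + (-25 + 8*22) = 2 + (-25 + 176) = 2 + 151 = 153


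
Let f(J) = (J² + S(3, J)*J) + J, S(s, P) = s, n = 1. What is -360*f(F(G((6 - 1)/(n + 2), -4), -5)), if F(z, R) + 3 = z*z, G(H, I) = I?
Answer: -79560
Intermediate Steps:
F(z, R) = -3 + z² (F(z, R) = -3 + z*z = -3 + z²)
f(J) = J² + 4*J (f(J) = (J² + 3*J) + J = J² + 4*J)
-360*f(F(G((6 - 1)/(n + 2), -4), -5)) = -360*(-3 + (-4)²)*(4 + (-3 + (-4)²)) = -360*(-3 + 16)*(4 + (-3 + 16)) = -4680*(4 + 13) = -4680*17 = -360*221 = -79560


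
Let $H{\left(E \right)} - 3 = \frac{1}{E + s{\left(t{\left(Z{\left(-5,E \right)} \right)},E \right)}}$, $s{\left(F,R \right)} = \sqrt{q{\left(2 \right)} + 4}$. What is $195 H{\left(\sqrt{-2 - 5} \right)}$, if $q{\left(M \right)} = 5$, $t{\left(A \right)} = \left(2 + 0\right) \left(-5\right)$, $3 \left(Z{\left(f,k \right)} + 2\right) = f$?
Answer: $\frac{9945}{16} - \frac{195 i \sqrt{7}}{16} \approx 621.56 - 32.245 i$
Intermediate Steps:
$Z{\left(f,k \right)} = -2 + \frac{f}{3}$
$t{\left(A \right)} = -10$ ($t{\left(A \right)} = 2 \left(-5\right) = -10$)
$s{\left(F,R \right)} = 3$ ($s{\left(F,R \right)} = \sqrt{5 + 4} = \sqrt{9} = 3$)
$H{\left(E \right)} = 3 + \frac{1}{3 + E}$ ($H{\left(E \right)} = 3 + \frac{1}{E + 3} = 3 + \frac{1}{3 + E}$)
$195 H{\left(\sqrt{-2 - 5} \right)} = 195 \frac{10 + 3 \sqrt{-2 - 5}}{3 + \sqrt{-2 - 5}} = 195 \frac{10 + 3 \sqrt{-7}}{3 + \sqrt{-7}} = 195 \frac{10 + 3 i \sqrt{7}}{3 + i \sqrt{7}} = \frac{195 \left(10 + 3 i \sqrt{7}\right)}{3 + i \sqrt{7}}$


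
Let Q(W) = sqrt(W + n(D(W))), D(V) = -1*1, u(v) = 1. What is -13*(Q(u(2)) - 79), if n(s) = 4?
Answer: 1027 - 13*sqrt(5) ≈ 997.93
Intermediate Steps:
D(V) = -1
Q(W) = sqrt(4 + W) (Q(W) = sqrt(W + 4) = sqrt(4 + W))
-13*(Q(u(2)) - 79) = -13*(sqrt(4 + 1) - 79) = -13*(sqrt(5) - 79) = -13*(-79 + sqrt(5)) = 1027 - 13*sqrt(5)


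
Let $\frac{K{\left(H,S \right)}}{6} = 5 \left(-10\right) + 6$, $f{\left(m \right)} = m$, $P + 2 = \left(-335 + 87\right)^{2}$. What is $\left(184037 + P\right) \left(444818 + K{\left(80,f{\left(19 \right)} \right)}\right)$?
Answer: $109155344606$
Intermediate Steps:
$P = 61502$ ($P = -2 + \left(-335 + 87\right)^{2} = -2 + \left(-248\right)^{2} = -2 + 61504 = 61502$)
$K{\left(H,S \right)} = -264$ ($K{\left(H,S \right)} = 6 \left(5 \left(-10\right) + 6\right) = 6 \left(-50 + 6\right) = 6 \left(-44\right) = -264$)
$\left(184037 + P\right) \left(444818 + K{\left(80,f{\left(19 \right)} \right)}\right) = \left(184037 + 61502\right) \left(444818 - 264\right) = 245539 \cdot 444554 = 109155344606$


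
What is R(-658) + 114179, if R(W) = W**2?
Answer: 547143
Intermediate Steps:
R(-658) + 114179 = (-658)**2 + 114179 = 432964 + 114179 = 547143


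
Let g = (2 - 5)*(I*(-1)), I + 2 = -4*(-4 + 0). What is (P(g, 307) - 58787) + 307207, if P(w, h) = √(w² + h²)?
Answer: 248420 + √96013 ≈ 2.4873e+5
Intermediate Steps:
I = 14 (I = -2 - 4*(-4 + 0) = -2 - 4*(-4) = -2 + 16 = 14)
g = 42 (g = (2 - 5)*(14*(-1)) = -3*(-14) = 42)
P(w, h) = √(h² + w²)
(P(g, 307) - 58787) + 307207 = (√(307² + 42²) - 58787) + 307207 = (√(94249 + 1764) - 58787) + 307207 = (√96013 - 58787) + 307207 = (-58787 + √96013) + 307207 = 248420 + √96013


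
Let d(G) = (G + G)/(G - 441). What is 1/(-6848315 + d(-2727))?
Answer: -176/1205303137 ≈ -1.4602e-7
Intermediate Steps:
d(G) = 2*G/(-441 + G) (d(G) = (2*G)/(-441 + G) = 2*G/(-441 + G))
1/(-6848315 + d(-2727)) = 1/(-6848315 + 2*(-2727)/(-441 - 2727)) = 1/(-6848315 + 2*(-2727)/(-3168)) = 1/(-6848315 + 2*(-2727)*(-1/3168)) = 1/(-6848315 + 303/176) = 1/(-1205303137/176) = -176/1205303137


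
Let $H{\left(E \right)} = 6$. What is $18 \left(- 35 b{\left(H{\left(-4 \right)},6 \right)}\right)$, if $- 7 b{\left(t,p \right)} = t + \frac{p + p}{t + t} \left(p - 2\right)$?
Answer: $900$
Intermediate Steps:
$b{\left(t,p \right)} = - \frac{t}{7} - \frac{p \left(-2 + p\right)}{7 t}$ ($b{\left(t,p \right)} = - \frac{t + \frac{p + p}{t + t} \left(p - 2\right)}{7} = - \frac{t + \frac{2 p}{2 t} \left(p - 2\right)}{7} = - \frac{t + 2 p \frac{1}{2 t} \left(-2 + p\right)}{7} = - \frac{t + \frac{p}{t} \left(-2 + p\right)}{7} = - \frac{t + \frac{p \left(-2 + p\right)}{t}}{7} = - \frac{t}{7} - \frac{p \left(-2 + p\right)}{7 t}$)
$18 \left(- 35 b{\left(H{\left(-4 \right)},6 \right)}\right) = 18 \left(- 35 \frac{- 6^{2} - 6^{2} + 2 \cdot 6}{7 \cdot 6}\right) = 18 \left(- 35 \cdot \frac{1}{7} \cdot \frac{1}{6} \left(\left(-1\right) 36 - 36 + 12\right)\right) = 18 \left(- 35 \cdot \frac{1}{7} \cdot \frac{1}{6} \left(-36 - 36 + 12\right)\right) = 18 \left(- 35 \cdot \frac{1}{7} \cdot \frac{1}{6} \left(-60\right)\right) = 18 \left(\left(-35\right) \left(- \frac{10}{7}\right)\right) = 18 \cdot 50 = 900$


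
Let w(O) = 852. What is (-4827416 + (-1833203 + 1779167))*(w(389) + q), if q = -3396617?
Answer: 16576263850780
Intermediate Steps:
(-4827416 + (-1833203 + 1779167))*(w(389) + q) = (-4827416 + (-1833203 + 1779167))*(852 - 3396617) = (-4827416 - 54036)*(-3395765) = -4881452*(-3395765) = 16576263850780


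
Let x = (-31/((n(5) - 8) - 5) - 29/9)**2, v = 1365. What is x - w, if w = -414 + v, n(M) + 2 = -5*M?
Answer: -122473439/129600 ≈ -945.01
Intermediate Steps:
n(M) = -2 - 5*M
w = 951 (w = -414 + 1365 = 951)
x = 776161/129600 (x = (-31/(((-2 - 5*5) - 8) - 5) - 29/9)**2 = (-31/(((-2 - 25) - 8) - 5) - 29*1/9)**2 = (-31/((-27 - 8) - 5) - 29/9)**2 = (-31/(-35 - 5) - 29/9)**2 = (-31/(-40) - 29/9)**2 = (-31*(-1/40) - 29/9)**2 = (31/40 - 29/9)**2 = (-881/360)**2 = 776161/129600 ≈ 5.9889)
x - w = 776161/129600 - 1*951 = 776161/129600 - 951 = -122473439/129600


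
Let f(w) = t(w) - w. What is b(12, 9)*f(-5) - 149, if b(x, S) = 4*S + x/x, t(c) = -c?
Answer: 221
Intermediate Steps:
f(w) = -2*w (f(w) = -w - w = -2*w)
b(x, S) = 1 + 4*S (b(x, S) = 4*S + 1 = 1 + 4*S)
b(12, 9)*f(-5) - 149 = (1 + 4*9)*(-2*(-5)) - 149 = (1 + 36)*10 - 149 = 37*10 - 149 = 370 - 149 = 221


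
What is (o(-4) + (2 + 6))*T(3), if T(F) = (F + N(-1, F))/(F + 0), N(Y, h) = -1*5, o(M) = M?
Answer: -8/3 ≈ -2.6667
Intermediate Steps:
N(Y, h) = -5
T(F) = (-5 + F)/F (T(F) = (F - 5)/(F + 0) = (-5 + F)/F)
(o(-4) + (2 + 6))*T(3) = (-4 + (2 + 6))*((-5 + 3)/3) = (-4 + 8)*((⅓)*(-2)) = 4*(-⅔) = -8/3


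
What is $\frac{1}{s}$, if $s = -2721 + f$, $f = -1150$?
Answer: $- \frac{1}{3871} \approx -0.00025833$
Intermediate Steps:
$s = -3871$ ($s = -2721 - 1150 = -3871$)
$\frac{1}{s} = \frac{1}{-3871} = - \frac{1}{3871}$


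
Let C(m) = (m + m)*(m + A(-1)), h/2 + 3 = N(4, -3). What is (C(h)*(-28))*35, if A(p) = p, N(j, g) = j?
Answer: -3920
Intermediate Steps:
h = 2 (h = -6 + 2*4 = -6 + 8 = 2)
C(m) = 2*m*(-1 + m) (C(m) = (m + m)*(m - 1) = (2*m)*(-1 + m) = 2*m*(-1 + m))
(C(h)*(-28))*35 = ((2*2*(-1 + 2))*(-28))*35 = ((2*2*1)*(-28))*35 = (4*(-28))*35 = -112*35 = -3920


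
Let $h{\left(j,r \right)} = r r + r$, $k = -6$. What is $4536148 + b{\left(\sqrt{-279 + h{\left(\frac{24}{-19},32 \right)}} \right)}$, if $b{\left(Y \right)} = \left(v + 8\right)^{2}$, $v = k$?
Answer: $4536152$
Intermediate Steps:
$v = -6$
$h{\left(j,r \right)} = r + r^{2}$ ($h{\left(j,r \right)} = r^{2} + r = r + r^{2}$)
$b{\left(Y \right)} = 4$ ($b{\left(Y \right)} = \left(-6 + 8\right)^{2} = 2^{2} = 4$)
$4536148 + b{\left(\sqrt{-279 + h{\left(\frac{24}{-19},32 \right)}} \right)} = 4536148 + 4 = 4536152$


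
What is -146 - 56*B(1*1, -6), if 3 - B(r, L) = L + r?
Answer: -594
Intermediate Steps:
B(r, L) = 3 - L - r (B(r, L) = 3 - (L + r) = 3 + (-L - r) = 3 - L - r)
-146 - 56*B(1*1, -6) = -146 - 56*(3 - 1*(-6) - 1) = -146 - 56*(3 + 6 - 1*1) = -146 - 56*(3 + 6 - 1) = -146 - 56*8 = -146 - 448 = -594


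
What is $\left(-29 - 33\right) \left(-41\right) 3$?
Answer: $7626$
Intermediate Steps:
$\left(-29 - 33\right) \left(-41\right) 3 = \left(-62\right) \left(-41\right) 3 = 2542 \cdot 3 = 7626$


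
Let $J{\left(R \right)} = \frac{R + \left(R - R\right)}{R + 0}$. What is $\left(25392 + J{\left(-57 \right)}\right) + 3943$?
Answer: $29336$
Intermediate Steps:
$J{\left(R \right)} = 1$ ($J{\left(R \right)} = \frac{R + 0}{R} = \frac{R}{R} = 1$)
$\left(25392 + J{\left(-57 \right)}\right) + 3943 = \left(25392 + 1\right) + 3943 = 25393 + 3943 = 29336$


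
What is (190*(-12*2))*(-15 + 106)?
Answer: -414960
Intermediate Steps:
(190*(-12*2))*(-15 + 106) = (190*(-24))*91 = -4560*91 = -414960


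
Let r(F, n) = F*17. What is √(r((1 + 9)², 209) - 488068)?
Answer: 4*I*√30398 ≈ 697.4*I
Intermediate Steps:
r(F, n) = 17*F
√(r((1 + 9)², 209) - 488068) = √(17*(1 + 9)² - 488068) = √(17*10² - 488068) = √(17*100 - 488068) = √(1700 - 488068) = √(-486368) = 4*I*√30398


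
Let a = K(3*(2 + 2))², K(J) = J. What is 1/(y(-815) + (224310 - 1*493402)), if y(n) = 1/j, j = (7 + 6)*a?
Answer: -1872/503740223 ≈ -3.7162e-6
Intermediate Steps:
a = 144 (a = (3*(2 + 2))² = (3*4)² = 12² = 144)
j = 1872 (j = (7 + 6)*144 = 13*144 = 1872)
y(n) = 1/1872
1/(y(-815) + (224310 - 1*493402)) = 1/(1/1872 + (224310 - 1*493402)) = 1/(1/1872 + (224310 - 493402)) = 1/(1/1872 - 269092) = 1/(-503740223/1872) = -1872/503740223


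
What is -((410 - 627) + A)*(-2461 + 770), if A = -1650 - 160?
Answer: -3427657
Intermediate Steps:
A = -1810
-((410 - 627) + A)*(-2461 + 770) = -((410 - 627) - 1810)*(-2461 + 770) = -(-217 - 1810)*(-1691) = -(-2027)*(-1691) = -1*3427657 = -3427657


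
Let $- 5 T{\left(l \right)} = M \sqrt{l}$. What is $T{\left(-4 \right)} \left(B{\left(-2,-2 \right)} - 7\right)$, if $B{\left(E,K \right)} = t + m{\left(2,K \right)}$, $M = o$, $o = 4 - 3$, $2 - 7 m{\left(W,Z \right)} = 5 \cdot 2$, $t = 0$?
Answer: $\frac{114 i}{35} \approx 3.2571 i$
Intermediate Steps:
$m{\left(W,Z \right)} = - \frac{8}{7}$ ($m{\left(W,Z \right)} = \frac{2}{7} - \frac{5 \cdot 2}{7} = \frac{2}{7} - \frac{10}{7} = - \frac{8}{7}$)
$o = 1$ ($o = 4 - 3 = 1$)
$M = 1$
$B{\left(E,K \right)} = - \frac{8}{7}$ ($B{\left(E,K \right)} = 0 - \frac{8}{7} = - \frac{8}{7}$)
$T{\left(l \right)} = - \frac{\sqrt{l}}{5}$ ($T{\left(l \right)} = - \frac{1 \sqrt{l}}{5} = - \frac{\sqrt{l}}{5}$)
$T{\left(-4 \right)} \left(B{\left(-2,-2 \right)} - 7\right) = - \frac{\sqrt{-4}}{5} \left(- \frac{8}{7} - 7\right) = - \frac{2 i}{5} \left(- \frac{57}{7}\right) = \frac{114 i}{35}$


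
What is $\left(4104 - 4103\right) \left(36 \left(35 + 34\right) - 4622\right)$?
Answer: $-2138$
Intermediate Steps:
$\left(4104 - 4103\right) \left(36 \left(35 + 34\right) - 4622\right) = 1 \left(36 \cdot 69 - 4622\right) = 1 \left(2484 - 4622\right) = 1 \left(-2138\right) = -2138$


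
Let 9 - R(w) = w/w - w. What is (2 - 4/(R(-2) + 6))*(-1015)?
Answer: -5075/3 ≈ -1691.7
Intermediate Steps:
R(w) = 8 + w (R(w) = 9 - (w/w - w) = 9 - (1 - w) = 9 + (-1 + w) = 8 + w)
(2 - 4/(R(-2) + 6))*(-1015) = (2 - 4/((8 - 2) + 6))*(-1015) = (2 - 4/(6 + 6))*(-1015) = (2 - 4/12)*(-1015) = (2 + (1/12)*(-4))*(-1015) = (2 - ⅓)*(-1015) = (5/3)*(-1015) = -5075/3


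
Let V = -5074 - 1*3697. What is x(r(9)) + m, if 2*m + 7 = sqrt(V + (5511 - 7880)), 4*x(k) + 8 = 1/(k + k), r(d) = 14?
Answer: -615/112 + I*sqrt(2785) ≈ -5.4911 + 52.773*I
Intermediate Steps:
V = -8771 (V = -5074 - 3697 = -8771)
x(k) = -2 + 1/(8*k) (x(k) = -2 + 1/(4*(k + k)) = -2 + 1/(4*((2*k))) = -2 + (1/(2*k))/4 = -2 + 1/(8*k))
m = -7/2 + I*sqrt(2785) (m = -7/2 + sqrt(-8771 + (5511 - 7880))/2 = -7/2 + sqrt(-8771 - 2369)/2 = -7/2 + sqrt(-11140)/2 = -7/2 + (2*I*sqrt(2785))/2 = -7/2 + I*sqrt(2785) ≈ -3.5 + 52.773*I)
x(r(9)) + m = (-2 + (1/8)/14) + (-7/2 + I*sqrt(2785)) = (-2 + (1/8)*(1/14)) + (-7/2 + I*sqrt(2785)) = (-2 + 1/112) + (-7/2 + I*sqrt(2785)) = -223/112 + (-7/2 + I*sqrt(2785)) = -615/112 + I*sqrt(2785)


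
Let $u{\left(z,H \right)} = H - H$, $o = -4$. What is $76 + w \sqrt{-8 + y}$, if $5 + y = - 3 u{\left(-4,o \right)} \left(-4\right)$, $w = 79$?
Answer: $76 + 79 i \sqrt{13} \approx 76.0 + 284.84 i$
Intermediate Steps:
$u{\left(z,H \right)} = 0$
$y = -5$ ($y = -5 + \left(-3\right) 0 \left(-4\right) = -5 + 0 \left(-4\right) = -5 + 0 = -5$)
$76 + w \sqrt{-8 + y} = 76 + 79 \sqrt{-8 - 5} = 76 + 79 \sqrt{-13} = 76 + 79 i \sqrt{13}$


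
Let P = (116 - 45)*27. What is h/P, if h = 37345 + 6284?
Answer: 14543/639 ≈ 22.759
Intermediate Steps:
h = 43629
P = 1917 (P = 71*27 = 1917)
h/P = 43629/1917 = 43629*(1/1917) = 14543/639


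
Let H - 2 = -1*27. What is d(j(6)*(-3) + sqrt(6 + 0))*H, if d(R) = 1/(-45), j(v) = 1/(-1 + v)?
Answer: 5/9 ≈ 0.55556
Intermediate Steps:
H = -25 (H = 2 - 1*27 = 2 - 27 = -25)
d(R) = -1/45
d(j(6)*(-3) + sqrt(6 + 0))*H = -1/45*(-25) = 5/9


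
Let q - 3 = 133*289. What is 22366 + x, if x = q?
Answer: 60806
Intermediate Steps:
q = 38440 (q = 3 + 133*289 = 3 + 38437 = 38440)
x = 38440
22366 + x = 22366 + 38440 = 60806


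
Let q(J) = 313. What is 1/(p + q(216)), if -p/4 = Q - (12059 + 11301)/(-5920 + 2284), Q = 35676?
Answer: -909/129456779 ≈ -7.0216e-6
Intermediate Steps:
p = -129741296/909 (p = -4*(35676 - (12059 + 11301)/(-5920 + 2284)) = -4*(35676 - 23360/(-3636)) = -4*(35676 - 23360*(-1)/3636) = -4*(35676 - 1*(-5840/909)) = -4*(35676 + 5840/909) = -4*32435324/909 = -129741296/909 ≈ -1.4273e+5)
1/(p + q(216)) = 1/(-129741296/909 + 313) = 1/(-129456779/909) = -909/129456779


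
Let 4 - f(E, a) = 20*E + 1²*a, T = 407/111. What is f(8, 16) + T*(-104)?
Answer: -1660/3 ≈ -553.33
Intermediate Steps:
T = 11/3 (T = 407*(1/111) = 11/3 ≈ 3.6667)
f(E, a) = 4 - a - 20*E (f(E, a) = 4 - (20*E + 1²*a) = 4 - (20*E + 1*a) = 4 - (20*E + a) = 4 - (a + 20*E) = 4 + (-a - 20*E) = 4 - a - 20*E)
f(8, 16) + T*(-104) = (4 - 1*16 - 20*8) + (11/3)*(-104) = (4 - 16 - 160) - 1144/3 = -172 - 1144/3 = -1660/3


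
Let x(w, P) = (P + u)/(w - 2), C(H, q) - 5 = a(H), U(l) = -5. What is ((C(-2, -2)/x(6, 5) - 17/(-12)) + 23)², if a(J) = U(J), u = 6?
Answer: 85849/144 ≈ 596.17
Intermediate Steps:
a(J) = -5
C(H, q) = 0 (C(H, q) = 5 - 5 = 0)
x(w, P) = (6 + P)/(-2 + w) (x(w, P) = (P + 6)/(w - 2) = (6 + P)/(-2 + w))
((C(-2, -2)/x(6, 5) - 17/(-12)) + 23)² = ((0/(((6 + 5)/(-2 + 6))) - 17/(-12)) + 23)² = ((0/((11/4)) - 17*(-1/12)) + 23)² = ((0/(((¼)*11)) + 17/12) + 23)² = ((0/(11/4) + 17/12) + 23)² = ((0*(4/11) + 17/12) + 23)² = ((0 + 17/12) + 23)² = (17/12 + 23)² = (293/12)² = 85849/144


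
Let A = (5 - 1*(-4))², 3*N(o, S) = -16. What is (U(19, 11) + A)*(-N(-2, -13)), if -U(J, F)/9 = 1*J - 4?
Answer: -288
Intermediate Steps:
U(J, F) = 36 - 9*J (U(J, F) = -9*(1*J - 4) = -9*(J - 4) = -9*(-4 + J) = 36 - 9*J)
N(o, S) = -16/3 (N(o, S) = (⅓)*(-16) = -16/3)
A = 81 (A = (5 + 4)² = 9² = 81)
(U(19, 11) + A)*(-N(-2, -13)) = ((36 - 9*19) + 81)*(-1*(-16/3)) = ((36 - 171) + 81)*(16/3) = (-135 + 81)*(16/3) = -54*16/3 = -288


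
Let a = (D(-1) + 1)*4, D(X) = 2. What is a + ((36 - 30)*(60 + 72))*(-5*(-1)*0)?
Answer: 12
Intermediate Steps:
a = 12 (a = (2 + 1)*4 = 3*4 = 12)
a + ((36 - 30)*(60 + 72))*(-5*(-1)*0) = 12 + ((36 - 30)*(60 + 72))*(-5*(-1)*0) = 12 + (6*132)*(5*0) = 12 + 792*0 = 12 + 0 = 12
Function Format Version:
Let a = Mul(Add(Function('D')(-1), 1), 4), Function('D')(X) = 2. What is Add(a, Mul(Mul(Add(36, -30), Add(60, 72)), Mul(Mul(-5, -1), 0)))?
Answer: 12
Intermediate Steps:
a = 12 (a = Mul(Add(2, 1), 4) = Mul(3, 4) = 12)
Add(a, Mul(Mul(Add(36, -30), Add(60, 72)), Mul(Mul(-5, -1), 0))) = Add(12, Mul(Mul(Add(36, -30), Add(60, 72)), Mul(Mul(-5, -1), 0))) = Add(12, Mul(Mul(6, 132), Mul(5, 0))) = Add(12, Mul(792, 0)) = Add(12, 0) = 12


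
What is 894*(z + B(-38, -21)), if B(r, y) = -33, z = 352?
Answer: 285186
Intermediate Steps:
894*(z + B(-38, -21)) = 894*(352 - 33) = 894*319 = 285186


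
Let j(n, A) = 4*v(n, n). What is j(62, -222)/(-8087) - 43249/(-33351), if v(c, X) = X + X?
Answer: 333212567/269709537 ≈ 1.2354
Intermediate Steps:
v(c, X) = 2*X
j(n, A) = 8*n (j(n, A) = 4*(2*n) = 8*n)
j(62, -222)/(-8087) - 43249/(-33351) = (8*62)/(-8087) - 43249/(-33351) = 496*(-1/8087) - 43249*(-1/33351) = -496/8087 + 43249/33351 = 333212567/269709537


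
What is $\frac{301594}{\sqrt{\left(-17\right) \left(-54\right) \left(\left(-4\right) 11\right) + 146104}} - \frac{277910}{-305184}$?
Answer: $\frac{138955}{152592} + \frac{150797 \sqrt{6607}}{13214} \approx 928.51$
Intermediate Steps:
$\frac{301594}{\sqrt{\left(-17\right) \left(-54\right) \left(\left(-4\right) 11\right) + 146104}} - \frac{277910}{-305184} = \frac{301594}{\sqrt{918 \left(-44\right) + 146104}} - - \frac{138955}{152592} = \frac{301594}{\sqrt{-40392 + 146104}} + \frac{138955}{152592} = \frac{301594}{\sqrt{105712}} + \frac{138955}{152592} = \frac{301594}{4 \sqrt{6607}} + \frac{138955}{152592} = 301594 \frac{\sqrt{6607}}{26428} + \frac{138955}{152592} = \frac{150797 \sqrt{6607}}{13214} + \frac{138955}{152592} = \frac{138955}{152592} + \frac{150797 \sqrt{6607}}{13214}$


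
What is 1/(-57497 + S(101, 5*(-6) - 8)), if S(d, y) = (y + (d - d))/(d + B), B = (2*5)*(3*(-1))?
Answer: -71/4082325 ≈ -1.7392e-5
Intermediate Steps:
B = -30 (B = 10*(-3) = -30)
S(d, y) = y/(-30 + d) (S(d, y) = (y + (d - d))/(d - 30) = (y + 0)/(-30 + d) = y/(-30 + d))
1/(-57497 + S(101, 5*(-6) - 8)) = 1/(-57497 + (5*(-6) - 8)/(-30 + 101)) = 1/(-57497 + (-30 - 8)/71) = 1/(-57497 - 38*1/71) = 1/(-57497 - 38/71) = 1/(-4082325/71) = -71/4082325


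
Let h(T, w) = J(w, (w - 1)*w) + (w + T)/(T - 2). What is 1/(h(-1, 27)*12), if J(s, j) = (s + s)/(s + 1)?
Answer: -7/566 ≈ -0.012367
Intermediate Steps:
J(s, j) = 2*s/(1 + s) (J(s, j) = (2*s)/(1 + s) = 2*s/(1 + s))
h(T, w) = (T + w)/(-2 + T) + 2*w/(1 + w) (h(T, w) = 2*w/(1 + w) + (w + T)/(T - 2) = 2*w/(1 + w) + (T + w)/(-2 + T) = (T + w)/(-2 + T) + 2*w/(1 + w))
1/(h(-1, 27)*12) = 1/(((-4*27 + (1 + 27)*(-1 + 27) + 2*(-1)*27)/((1 + 27)*(-2 - 1)))*12) = 1/(((-108 + 28*26 - 54)/(28*(-3)))*12) = 1/(((1/28)*(-1/3)*(-108 + 728 - 54))*12) = 1/(((1/28)*(-1/3)*566)*12) = 1/(-283/42*12) = 1/(-566/7) = -7/566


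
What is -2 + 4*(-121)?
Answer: -486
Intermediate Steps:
-2 + 4*(-121) = -2 - 484 = -486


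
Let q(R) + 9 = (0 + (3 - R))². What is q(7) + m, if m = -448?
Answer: -441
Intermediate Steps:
q(R) = -9 + (3 - R)² (q(R) = -9 + (0 + (3 - R))² = -9 + (3 - R)²)
q(7) + m = 7*(-6 + 7) - 448 = 7*1 - 448 = 7 - 448 = -441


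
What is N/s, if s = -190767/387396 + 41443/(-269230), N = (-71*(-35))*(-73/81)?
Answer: 350375779308100/101122577757 ≈ 3464.9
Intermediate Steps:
N = -181405/81 (N = 2485*(-73*1/81) = 2485*(-73/81) = -181405/81 ≈ -2239.6)
s = -11235841973/17383104180 (s = -190767*1/387396 + 41443*(-1/269230) = -63589/129132 - 41443/269230 = -11235841973/17383104180 ≈ -0.64637)
N/s = -181405/(81*(-11235841973/17383104180)) = -181405/81*(-17383104180/11235841973) = 350375779308100/101122577757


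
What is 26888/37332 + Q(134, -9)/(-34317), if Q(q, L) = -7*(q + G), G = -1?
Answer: 26596433/35586729 ≈ 0.74737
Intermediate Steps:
Q(q, L) = 7 - 7*q (Q(q, L) = -7*(q - 1) = -7*(-1 + q) = 7 - 7*q)
26888/37332 + Q(134, -9)/(-34317) = 26888/37332 + (7 - 7*134)/(-34317) = 26888*(1/37332) + (7 - 938)*(-1/34317) = 6722/9333 - 931*(-1/34317) = 6722/9333 + 931/34317 = 26596433/35586729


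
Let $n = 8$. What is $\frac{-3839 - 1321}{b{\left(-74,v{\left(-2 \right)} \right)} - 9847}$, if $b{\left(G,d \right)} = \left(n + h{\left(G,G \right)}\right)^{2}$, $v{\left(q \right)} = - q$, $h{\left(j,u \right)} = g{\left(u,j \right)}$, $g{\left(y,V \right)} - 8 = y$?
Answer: $\frac{1720}{2161} \approx 0.79593$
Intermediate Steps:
$g{\left(y,V \right)} = 8 + y$
$h{\left(j,u \right)} = 8 + u$
$b{\left(G,d \right)} = \left(16 + G\right)^{2}$ ($b{\left(G,d \right)} = \left(8 + \left(8 + G\right)\right)^{2} = \left(16 + G\right)^{2}$)
$\frac{-3839 - 1321}{b{\left(-74,v{\left(-2 \right)} \right)} - 9847} = \frac{-3839 - 1321}{\left(16 - 74\right)^{2} - 9847} = - \frac{5160}{\left(-58\right)^{2} - 9847} = - \frac{5160}{3364 - 9847} = - \frac{5160}{-6483} = \left(-5160\right) \left(- \frac{1}{6483}\right) = \frac{1720}{2161}$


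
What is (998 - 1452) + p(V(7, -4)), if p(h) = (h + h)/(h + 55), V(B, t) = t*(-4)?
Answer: -32202/71 ≈ -453.55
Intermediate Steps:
V(B, t) = -4*t
p(h) = 2*h/(55 + h) (p(h) = (2*h)/(55 + h) = 2*h/(55 + h))
(998 - 1452) + p(V(7, -4)) = (998 - 1452) + 2*(-4*(-4))/(55 - 4*(-4)) = -454 + 2*16/(55 + 16) = -454 + 2*16/71 = -454 + 2*16*(1/71) = -454 + 32/71 = -32202/71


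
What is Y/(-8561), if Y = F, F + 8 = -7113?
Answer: 7121/8561 ≈ 0.83180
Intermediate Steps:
F = -7121 (F = -8 - 7113 = -7121)
Y = -7121
Y/(-8561) = -7121/(-8561) = -7121*(-1/8561) = 7121/8561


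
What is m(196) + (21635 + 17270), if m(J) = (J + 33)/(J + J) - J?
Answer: 15174157/392 ≈ 38710.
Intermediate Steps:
m(J) = -J + (33 + J)/(2*J) (m(J) = (33 + J)/((2*J)) - J = (33 + J)*(1/(2*J)) - J = (33 + J)/(2*J) - J = -J + (33 + J)/(2*J))
m(196) + (21635 + 17270) = (1/2 - 1*196 + (33/2)/196) + (21635 + 17270) = (1/2 - 196 + (33/2)*(1/196)) + 38905 = (1/2 - 196 + 33/392) + 38905 = -76603/392 + 38905 = 15174157/392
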